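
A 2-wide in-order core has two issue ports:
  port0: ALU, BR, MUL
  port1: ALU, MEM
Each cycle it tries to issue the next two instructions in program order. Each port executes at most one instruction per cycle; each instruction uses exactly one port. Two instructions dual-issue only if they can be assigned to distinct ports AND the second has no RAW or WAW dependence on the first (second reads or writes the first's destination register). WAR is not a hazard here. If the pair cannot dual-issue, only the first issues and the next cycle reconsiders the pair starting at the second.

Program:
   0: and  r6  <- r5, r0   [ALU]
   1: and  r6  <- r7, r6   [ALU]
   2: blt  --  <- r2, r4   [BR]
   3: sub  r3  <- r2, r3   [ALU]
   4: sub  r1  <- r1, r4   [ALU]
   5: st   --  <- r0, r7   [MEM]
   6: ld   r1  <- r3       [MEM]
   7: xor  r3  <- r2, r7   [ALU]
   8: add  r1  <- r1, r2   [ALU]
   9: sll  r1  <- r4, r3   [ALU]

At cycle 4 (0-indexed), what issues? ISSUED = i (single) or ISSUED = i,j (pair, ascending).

#0 head=0: and i0 RAW+WAW r6
#1 head=1: and+blt i1+i2 2-wide
#2 head=3: sub+sub i3+i4 2-wide
#3 head=5: st i5 no-port MEM/MEM
#4 head=6: ld+xor i6+i7 2-wide
#5 head=8: add i8 WAW r1
#6 head=9: sll i9 tail

ISSUED = 6,7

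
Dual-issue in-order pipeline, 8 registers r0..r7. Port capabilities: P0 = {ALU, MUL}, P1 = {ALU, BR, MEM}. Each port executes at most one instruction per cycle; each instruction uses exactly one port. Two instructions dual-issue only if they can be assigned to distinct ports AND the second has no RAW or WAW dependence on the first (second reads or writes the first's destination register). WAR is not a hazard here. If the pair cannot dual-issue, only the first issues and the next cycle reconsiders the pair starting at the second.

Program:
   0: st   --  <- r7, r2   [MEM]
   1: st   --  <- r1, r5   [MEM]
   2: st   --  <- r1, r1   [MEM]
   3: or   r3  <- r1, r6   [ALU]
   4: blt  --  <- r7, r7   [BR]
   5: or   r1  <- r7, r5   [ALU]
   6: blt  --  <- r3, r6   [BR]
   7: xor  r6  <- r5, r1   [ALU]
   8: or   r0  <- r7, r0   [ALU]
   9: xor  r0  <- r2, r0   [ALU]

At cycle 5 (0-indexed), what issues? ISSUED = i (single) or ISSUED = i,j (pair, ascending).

ISSUED = 8

c0: i0 st.MEM  no-port MEM/MEM
c1: i1 st.MEM  no-port MEM/MEM
c2: i2&i3 st.MEM+or.ALU  dual
c3: i4&i5 blt.BR+or.ALU  dual
c4: i6&i7 blt.BR+xor.ALU  dual
c5: i8 or.ALU  RAW+WAW r0
c6: i9 xor.ALU  tail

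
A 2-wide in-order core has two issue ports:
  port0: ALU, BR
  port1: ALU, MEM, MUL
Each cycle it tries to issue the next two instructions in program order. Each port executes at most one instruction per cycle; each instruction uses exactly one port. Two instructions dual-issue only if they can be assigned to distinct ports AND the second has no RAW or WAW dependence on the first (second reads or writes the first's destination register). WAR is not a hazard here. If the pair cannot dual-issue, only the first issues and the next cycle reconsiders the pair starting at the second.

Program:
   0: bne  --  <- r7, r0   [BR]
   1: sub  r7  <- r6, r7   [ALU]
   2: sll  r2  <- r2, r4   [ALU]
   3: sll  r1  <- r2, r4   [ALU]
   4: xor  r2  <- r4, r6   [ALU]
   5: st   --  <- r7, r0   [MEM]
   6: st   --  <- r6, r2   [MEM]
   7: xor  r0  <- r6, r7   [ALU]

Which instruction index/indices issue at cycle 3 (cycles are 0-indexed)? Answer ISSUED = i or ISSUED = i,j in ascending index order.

c0: i0+i1 bne sub  2-wide
c1: i2 sll  RAW r2
c2: i3+i4 sll xor  2-wide
c3: i5 st  no-port MEM/MEM
c4: i6+i7 st xor  2-wide

ISSUED = 5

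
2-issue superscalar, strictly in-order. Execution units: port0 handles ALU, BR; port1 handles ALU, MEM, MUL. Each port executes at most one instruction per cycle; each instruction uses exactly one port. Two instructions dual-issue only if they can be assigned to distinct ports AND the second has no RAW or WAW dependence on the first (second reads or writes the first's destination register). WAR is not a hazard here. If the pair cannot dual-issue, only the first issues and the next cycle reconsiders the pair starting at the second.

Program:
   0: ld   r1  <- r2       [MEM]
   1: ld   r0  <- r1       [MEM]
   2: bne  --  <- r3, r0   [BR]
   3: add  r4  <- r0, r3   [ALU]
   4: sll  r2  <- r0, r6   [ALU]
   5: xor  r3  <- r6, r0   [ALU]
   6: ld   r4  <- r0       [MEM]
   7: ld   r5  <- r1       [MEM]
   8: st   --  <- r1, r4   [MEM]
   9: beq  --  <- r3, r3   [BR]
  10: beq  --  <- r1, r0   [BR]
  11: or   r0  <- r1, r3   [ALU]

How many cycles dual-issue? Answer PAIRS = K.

PAIRS = 4

c0: i0 ld  no-port MEM/MEM
c1: i1 ld  RAW r0
c2: i2/i3 bne add  dual
c3: i4/i5 sll xor  dual
c4: i6 ld  no-port MEM/MEM
c5: i7 ld  no-port MEM/MEM
c6: i8/i9 st beq  dual
c7: i10/i11 beq or  dual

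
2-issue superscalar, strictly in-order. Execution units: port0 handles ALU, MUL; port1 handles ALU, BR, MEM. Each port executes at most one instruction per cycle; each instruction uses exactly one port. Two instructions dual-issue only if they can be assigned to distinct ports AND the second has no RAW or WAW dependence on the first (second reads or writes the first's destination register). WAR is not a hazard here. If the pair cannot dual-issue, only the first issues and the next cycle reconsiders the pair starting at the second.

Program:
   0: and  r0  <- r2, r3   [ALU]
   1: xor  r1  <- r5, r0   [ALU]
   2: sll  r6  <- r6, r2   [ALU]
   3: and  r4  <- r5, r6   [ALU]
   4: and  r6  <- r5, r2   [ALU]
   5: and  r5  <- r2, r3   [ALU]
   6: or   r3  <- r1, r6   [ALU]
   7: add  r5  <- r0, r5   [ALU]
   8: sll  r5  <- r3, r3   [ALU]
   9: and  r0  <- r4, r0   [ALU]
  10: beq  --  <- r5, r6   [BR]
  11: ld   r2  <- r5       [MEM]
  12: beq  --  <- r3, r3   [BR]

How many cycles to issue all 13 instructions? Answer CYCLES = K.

  cy0 -> i0 (and.ALU) RAW r0
  cy1 -> i1,i2 (xor.ALU;sll.ALU) 2-wide
  cy2 -> i3,i4 (and.ALU;and.ALU) 2-wide
  cy3 -> i5,i6 (and.ALU;or.ALU) 2-wide
  cy4 -> i7 (add.ALU) WAW r5
  cy5 -> i8,i9 (sll.ALU;and.ALU) 2-wide
  cy6 -> i10 (beq.BR) no-port BR/MEM
  cy7 -> i11 (ld.MEM) no-port MEM/BR
  cy8 -> i12 (beq.BR) tail

CYCLES = 9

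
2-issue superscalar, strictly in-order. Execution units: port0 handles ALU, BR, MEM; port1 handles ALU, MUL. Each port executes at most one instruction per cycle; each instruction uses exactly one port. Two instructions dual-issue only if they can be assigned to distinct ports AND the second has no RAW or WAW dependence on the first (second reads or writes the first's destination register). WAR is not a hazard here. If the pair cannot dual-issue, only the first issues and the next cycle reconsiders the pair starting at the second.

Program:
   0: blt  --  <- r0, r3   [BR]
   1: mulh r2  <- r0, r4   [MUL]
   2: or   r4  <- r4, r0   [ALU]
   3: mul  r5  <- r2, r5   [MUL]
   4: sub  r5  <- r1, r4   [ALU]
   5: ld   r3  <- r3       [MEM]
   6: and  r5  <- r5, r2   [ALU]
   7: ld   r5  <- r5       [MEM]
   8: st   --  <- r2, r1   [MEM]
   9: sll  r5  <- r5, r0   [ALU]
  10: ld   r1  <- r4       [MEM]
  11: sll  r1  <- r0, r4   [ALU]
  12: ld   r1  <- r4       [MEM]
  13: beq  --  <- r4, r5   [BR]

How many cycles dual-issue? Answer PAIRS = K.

t=0 i0+i1:blt.BR/mulh.MUL ; 2-wide
t=1 i2+i3:or.ALU/mul.MUL ; 2-wide
t=2 i4+i5:sub.ALU/ld.MEM ; 2-wide
t=3 i6:and.ALU ; RAW+WAW r5
t=4 i7:ld.MEM ; no-port MEM/MEM
t=5 i8+i9:st.MEM/sll.ALU ; 2-wide
t=6 i10:ld.MEM ; WAW r1
t=7 i11:sll.ALU ; WAW r1
t=8 i12:ld.MEM ; no-port MEM/BR
t=9 i13:beq.BR ; tail

PAIRS = 4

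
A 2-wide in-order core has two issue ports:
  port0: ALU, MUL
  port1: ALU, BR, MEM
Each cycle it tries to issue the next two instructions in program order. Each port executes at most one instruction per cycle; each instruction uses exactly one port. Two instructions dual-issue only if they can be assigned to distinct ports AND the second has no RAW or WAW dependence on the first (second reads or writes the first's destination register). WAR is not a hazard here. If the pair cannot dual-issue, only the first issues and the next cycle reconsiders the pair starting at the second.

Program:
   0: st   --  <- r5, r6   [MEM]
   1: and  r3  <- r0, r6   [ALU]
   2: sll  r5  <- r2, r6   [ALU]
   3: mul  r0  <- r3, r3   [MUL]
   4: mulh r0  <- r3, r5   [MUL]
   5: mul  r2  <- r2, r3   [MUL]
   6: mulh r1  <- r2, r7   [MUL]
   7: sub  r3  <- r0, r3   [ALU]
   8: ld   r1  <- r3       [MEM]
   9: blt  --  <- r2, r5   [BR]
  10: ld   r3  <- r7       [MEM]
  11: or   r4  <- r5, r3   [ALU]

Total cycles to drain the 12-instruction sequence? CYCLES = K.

CYCLES = 9

[0] i0+i1  st.MEM and.ALU  -- pair
[1] i2+i3  sll.ALU mul.MUL  -- pair
[2] i4  mulh.MUL  -- no-port MUL/MUL
[3] i5  mul.MUL  -- no-port MUL/MUL
[4] i6+i7  mulh.MUL sub.ALU  -- pair
[5] i8  ld.MEM  -- no-port MEM/BR
[6] i9  blt.BR  -- no-port BR/MEM
[7] i10  ld.MEM  -- RAW r3
[8] i11  or.ALU  -- tail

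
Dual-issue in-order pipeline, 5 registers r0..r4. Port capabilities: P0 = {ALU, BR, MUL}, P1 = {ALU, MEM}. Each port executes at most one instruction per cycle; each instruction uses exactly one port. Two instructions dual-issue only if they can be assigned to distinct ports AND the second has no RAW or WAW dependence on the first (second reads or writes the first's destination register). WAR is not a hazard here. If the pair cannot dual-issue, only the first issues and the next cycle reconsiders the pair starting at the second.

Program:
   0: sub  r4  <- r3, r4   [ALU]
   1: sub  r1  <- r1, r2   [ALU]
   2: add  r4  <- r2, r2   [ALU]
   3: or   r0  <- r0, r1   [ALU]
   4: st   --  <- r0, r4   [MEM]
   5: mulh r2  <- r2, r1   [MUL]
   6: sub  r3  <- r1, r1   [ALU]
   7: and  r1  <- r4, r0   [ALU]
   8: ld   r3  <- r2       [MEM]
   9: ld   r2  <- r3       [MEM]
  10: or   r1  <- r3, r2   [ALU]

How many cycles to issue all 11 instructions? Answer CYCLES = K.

t=0 i0,i1:sub.ALU;sub.ALU ; 2-wide
t=1 i2,i3:add.ALU;or.ALU ; 2-wide
t=2 i4,i5:st.MEM;mulh.MUL ; 2-wide
t=3 i6,i7:sub.ALU;and.ALU ; 2-wide
t=4 i8:ld.MEM ; no-port MEM/MEM
t=5 i9:ld.MEM ; RAW r2
t=6 i10:or.ALU ; tail

CYCLES = 7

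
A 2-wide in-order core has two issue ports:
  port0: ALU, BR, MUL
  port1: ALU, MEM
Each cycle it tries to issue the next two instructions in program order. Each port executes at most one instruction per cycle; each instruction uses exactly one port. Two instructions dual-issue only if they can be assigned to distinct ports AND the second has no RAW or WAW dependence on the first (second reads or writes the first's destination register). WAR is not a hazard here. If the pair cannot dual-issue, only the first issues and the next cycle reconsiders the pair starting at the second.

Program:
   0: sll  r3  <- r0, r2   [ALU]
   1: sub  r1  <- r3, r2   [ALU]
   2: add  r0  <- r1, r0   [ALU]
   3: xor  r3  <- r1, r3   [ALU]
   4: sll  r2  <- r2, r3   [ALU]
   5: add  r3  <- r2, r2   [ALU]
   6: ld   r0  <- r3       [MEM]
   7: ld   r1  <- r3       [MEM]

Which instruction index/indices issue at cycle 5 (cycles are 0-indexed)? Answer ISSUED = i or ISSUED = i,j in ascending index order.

#0 head=0: sll i0 RAW r3
#1 head=1: sub i1 RAW r1
#2 head=2: add+xor i2,i3 pair
#3 head=4: sll i4 RAW r2
#4 head=5: add i5 RAW r3
#5 head=6: ld i6 no-port MEM/MEM
#6 head=7: ld i7 tail

ISSUED = 6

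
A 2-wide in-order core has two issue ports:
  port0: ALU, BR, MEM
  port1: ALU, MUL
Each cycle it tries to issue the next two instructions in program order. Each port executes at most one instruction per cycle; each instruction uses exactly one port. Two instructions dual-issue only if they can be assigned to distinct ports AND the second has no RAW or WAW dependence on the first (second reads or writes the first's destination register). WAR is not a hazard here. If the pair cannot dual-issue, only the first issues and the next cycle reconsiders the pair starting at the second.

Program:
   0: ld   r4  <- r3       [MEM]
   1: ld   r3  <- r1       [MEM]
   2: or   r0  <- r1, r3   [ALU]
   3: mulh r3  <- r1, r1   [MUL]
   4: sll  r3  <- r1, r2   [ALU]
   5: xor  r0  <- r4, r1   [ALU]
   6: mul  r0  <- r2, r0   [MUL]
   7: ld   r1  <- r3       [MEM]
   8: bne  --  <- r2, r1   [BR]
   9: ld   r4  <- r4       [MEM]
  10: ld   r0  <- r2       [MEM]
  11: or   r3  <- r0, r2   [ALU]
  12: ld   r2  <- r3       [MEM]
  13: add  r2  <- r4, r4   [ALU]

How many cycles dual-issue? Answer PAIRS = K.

PAIRS = 3

[0] i0  ld.MEM  -- no-port MEM/MEM
[1] i1  ld.MEM  -- RAW r3
[2] i2/i3  or.ALU mulh.MUL  -- pair
[3] i4/i5  sll.ALU xor.ALU  -- pair
[4] i6/i7  mul.MUL ld.MEM  -- pair
[5] i8  bne.BR  -- no-port BR/MEM
[6] i9  ld.MEM  -- no-port MEM/MEM
[7] i10  ld.MEM  -- RAW r0
[8] i11  or.ALU  -- RAW r3
[9] i12  ld.MEM  -- WAW r2
[10] i13  add.ALU  -- tail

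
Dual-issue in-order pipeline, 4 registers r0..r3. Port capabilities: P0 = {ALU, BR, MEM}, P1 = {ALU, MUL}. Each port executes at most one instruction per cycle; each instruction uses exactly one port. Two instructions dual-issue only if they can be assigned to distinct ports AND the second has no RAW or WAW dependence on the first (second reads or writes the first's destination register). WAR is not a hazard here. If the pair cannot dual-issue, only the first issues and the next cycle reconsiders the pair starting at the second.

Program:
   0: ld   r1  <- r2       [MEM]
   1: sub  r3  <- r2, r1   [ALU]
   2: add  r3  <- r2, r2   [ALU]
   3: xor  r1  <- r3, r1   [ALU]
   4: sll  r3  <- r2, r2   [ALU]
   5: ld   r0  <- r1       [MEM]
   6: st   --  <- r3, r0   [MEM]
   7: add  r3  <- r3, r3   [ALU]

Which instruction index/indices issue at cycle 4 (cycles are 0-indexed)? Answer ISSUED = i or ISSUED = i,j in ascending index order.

c0: i0 ld  RAW r1
c1: i1 sub  WAW r3
c2: i2 add  RAW r3
c3: i3+i4 xor+sll  2-wide
c4: i5 ld  no-port MEM/MEM
c5: i6+i7 st+add  2-wide

ISSUED = 5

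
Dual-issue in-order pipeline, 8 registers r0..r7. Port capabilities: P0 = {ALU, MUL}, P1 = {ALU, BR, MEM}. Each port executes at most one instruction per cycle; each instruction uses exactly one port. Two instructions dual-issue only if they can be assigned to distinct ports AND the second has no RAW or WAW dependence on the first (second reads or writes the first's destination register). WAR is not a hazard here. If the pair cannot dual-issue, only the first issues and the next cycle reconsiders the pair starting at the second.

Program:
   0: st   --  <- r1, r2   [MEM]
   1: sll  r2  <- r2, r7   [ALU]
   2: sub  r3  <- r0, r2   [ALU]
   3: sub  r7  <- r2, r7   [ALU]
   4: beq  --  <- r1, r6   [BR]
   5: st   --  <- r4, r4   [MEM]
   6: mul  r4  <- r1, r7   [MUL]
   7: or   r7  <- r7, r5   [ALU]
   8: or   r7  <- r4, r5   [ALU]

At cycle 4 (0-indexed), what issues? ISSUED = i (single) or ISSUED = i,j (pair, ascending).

  cy0 -> i0&i1 (st.MEM;sll.ALU) pair
  cy1 -> i2&i3 (sub.ALU;sub.ALU) pair
  cy2 -> i4 (beq.BR) no-port BR/MEM
  cy3 -> i5&i6 (st.MEM;mul.MUL) pair
  cy4 -> i7 (or.ALU) WAW r7
  cy5 -> i8 (or.ALU) tail

ISSUED = 7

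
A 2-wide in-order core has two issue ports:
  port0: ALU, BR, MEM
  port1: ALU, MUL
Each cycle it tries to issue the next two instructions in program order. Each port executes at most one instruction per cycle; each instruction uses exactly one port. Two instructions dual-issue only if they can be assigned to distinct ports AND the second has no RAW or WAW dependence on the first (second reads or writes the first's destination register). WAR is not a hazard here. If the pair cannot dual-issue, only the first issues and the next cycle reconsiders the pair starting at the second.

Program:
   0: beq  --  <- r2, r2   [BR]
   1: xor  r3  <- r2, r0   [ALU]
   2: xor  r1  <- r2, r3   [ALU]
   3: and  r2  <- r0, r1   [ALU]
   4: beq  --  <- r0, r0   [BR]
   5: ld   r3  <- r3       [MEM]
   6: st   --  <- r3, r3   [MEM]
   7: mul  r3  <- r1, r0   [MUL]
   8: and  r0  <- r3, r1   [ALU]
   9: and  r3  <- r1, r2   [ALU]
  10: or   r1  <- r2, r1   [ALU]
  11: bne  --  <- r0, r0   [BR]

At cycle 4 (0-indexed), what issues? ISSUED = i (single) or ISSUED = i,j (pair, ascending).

ISSUED = 6,7

#0 head=0: beq.BR/xor.ALU i0/i1 pair
#1 head=2: xor.ALU i2 RAW r1
#2 head=3: and.ALU/beq.BR i3/i4 pair
#3 head=5: ld.MEM i5 no-port MEM/MEM
#4 head=6: st.MEM/mul.MUL i6/i7 pair
#5 head=8: and.ALU/and.ALU i8/i9 pair
#6 head=10: or.ALU/bne.BR i10/i11 pair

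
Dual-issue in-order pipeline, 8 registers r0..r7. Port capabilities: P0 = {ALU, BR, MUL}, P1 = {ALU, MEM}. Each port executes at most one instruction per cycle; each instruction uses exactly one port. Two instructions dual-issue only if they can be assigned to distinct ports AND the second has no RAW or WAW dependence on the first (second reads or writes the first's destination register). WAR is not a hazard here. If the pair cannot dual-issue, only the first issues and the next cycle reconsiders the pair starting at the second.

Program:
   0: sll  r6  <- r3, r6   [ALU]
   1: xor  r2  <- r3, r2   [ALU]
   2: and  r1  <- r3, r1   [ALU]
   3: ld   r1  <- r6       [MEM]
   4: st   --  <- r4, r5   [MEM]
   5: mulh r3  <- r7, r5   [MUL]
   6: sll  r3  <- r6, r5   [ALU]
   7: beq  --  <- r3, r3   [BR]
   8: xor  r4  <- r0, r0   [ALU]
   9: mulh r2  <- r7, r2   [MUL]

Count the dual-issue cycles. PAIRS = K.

#0 head=0: sll+xor i0/i1 dual
#1 head=2: and i2 WAW r1
#2 head=3: ld i3 no-port MEM/MEM
#3 head=4: st+mulh i4/i5 dual
#4 head=6: sll i6 RAW r3
#5 head=7: beq+xor i7/i8 dual
#6 head=9: mulh i9 tail

PAIRS = 3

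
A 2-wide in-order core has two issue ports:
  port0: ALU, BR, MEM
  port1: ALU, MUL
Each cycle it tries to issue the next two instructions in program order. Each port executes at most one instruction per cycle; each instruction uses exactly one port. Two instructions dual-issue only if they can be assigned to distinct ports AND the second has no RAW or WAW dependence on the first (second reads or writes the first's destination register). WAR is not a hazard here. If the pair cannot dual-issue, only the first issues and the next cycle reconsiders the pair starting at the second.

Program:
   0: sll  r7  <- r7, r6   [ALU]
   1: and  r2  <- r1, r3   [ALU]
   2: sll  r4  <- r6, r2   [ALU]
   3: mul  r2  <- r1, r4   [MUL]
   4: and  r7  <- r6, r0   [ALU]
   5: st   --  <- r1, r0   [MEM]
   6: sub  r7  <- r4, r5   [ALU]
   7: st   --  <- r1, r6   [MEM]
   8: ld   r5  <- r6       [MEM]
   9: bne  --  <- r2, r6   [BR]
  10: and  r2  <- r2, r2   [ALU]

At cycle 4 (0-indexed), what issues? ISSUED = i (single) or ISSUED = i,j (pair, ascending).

0. sll.ALU/and.ALU @i0,i1  | 2-wide
1. sll.ALU @i2  | RAW r4
2. mul.MUL/and.ALU @i3,i4  | 2-wide
3. st.MEM/sub.ALU @i5,i6  | 2-wide
4. st.MEM @i7  | no-port MEM/MEM
5. ld.MEM @i8  | no-port MEM/BR
6. bne.BR/and.ALU @i9,i10  | 2-wide

ISSUED = 7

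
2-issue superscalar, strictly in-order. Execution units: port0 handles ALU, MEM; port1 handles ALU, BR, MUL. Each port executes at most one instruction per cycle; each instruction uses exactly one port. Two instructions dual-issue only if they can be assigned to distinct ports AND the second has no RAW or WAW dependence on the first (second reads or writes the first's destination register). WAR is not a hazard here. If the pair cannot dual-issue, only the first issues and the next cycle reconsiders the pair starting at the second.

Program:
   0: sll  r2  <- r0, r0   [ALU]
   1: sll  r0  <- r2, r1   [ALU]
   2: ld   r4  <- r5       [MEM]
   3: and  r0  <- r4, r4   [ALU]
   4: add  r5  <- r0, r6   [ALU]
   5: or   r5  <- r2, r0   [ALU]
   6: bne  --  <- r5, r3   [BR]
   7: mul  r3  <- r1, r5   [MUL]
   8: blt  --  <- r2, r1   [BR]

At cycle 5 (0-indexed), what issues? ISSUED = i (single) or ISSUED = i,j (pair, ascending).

c0: i0 sll  RAW r2
c1: i1&i2 sll/ld  pair
c2: i3 and  RAW r0
c3: i4 add  WAW r5
c4: i5 or  RAW r5
c5: i6 bne  no-port BR/MUL
c6: i7 mul  no-port MUL/BR
c7: i8 blt  tail

ISSUED = 6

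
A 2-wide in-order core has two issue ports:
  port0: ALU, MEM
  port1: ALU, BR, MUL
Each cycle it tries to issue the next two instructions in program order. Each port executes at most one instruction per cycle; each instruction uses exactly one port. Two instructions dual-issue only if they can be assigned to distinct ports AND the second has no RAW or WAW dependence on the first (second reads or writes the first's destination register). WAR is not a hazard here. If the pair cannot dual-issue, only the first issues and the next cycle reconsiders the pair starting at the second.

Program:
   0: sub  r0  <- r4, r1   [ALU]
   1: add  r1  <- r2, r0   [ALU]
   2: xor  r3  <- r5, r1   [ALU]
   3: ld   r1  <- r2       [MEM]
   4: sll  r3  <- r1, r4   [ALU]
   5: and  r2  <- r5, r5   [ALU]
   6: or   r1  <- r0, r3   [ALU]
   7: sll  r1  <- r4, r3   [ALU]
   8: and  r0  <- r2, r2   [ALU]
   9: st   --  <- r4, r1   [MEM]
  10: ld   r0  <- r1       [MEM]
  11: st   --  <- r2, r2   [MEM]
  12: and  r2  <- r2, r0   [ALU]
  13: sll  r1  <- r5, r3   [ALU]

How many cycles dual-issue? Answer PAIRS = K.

PAIRS = 4

  cy0 -> i0 (sub.ALU) RAW r0
  cy1 -> i1 (add.ALU) RAW r1
  cy2 -> i2/i3 (xor.ALU;ld.MEM) pair
  cy3 -> i4/i5 (sll.ALU;and.ALU) pair
  cy4 -> i6 (or.ALU) WAW r1
  cy5 -> i7/i8 (sll.ALU;and.ALU) pair
  cy6 -> i9 (st.MEM) no-port MEM/MEM
  cy7 -> i10 (ld.MEM) no-port MEM/MEM
  cy8 -> i11/i12 (st.MEM;and.ALU) pair
  cy9 -> i13 (sll.ALU) tail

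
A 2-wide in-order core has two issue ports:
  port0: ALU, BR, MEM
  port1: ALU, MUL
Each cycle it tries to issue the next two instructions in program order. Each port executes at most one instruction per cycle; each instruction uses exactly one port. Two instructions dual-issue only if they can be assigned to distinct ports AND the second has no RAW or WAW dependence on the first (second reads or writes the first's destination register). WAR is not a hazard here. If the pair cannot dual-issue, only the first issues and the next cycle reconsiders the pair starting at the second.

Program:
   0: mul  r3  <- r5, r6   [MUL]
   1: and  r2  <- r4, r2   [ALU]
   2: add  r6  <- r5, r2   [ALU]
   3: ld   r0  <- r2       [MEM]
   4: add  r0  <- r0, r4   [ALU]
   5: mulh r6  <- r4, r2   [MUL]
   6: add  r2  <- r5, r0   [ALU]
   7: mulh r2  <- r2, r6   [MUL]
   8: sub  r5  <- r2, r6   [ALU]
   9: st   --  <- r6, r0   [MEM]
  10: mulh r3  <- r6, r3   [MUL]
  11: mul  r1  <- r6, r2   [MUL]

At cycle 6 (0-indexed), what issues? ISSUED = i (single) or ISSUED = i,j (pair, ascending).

  cy0 -> i0,i1 (mul+and) pair
  cy1 -> i2,i3 (add+ld) pair
  cy2 -> i4,i5 (add+mulh) pair
  cy3 -> i6 (add) RAW+WAW r2
  cy4 -> i7 (mulh) RAW r2
  cy5 -> i8,i9 (sub+st) pair
  cy6 -> i10 (mulh) no-port MUL/MUL
  cy7 -> i11 (mul) tail

ISSUED = 10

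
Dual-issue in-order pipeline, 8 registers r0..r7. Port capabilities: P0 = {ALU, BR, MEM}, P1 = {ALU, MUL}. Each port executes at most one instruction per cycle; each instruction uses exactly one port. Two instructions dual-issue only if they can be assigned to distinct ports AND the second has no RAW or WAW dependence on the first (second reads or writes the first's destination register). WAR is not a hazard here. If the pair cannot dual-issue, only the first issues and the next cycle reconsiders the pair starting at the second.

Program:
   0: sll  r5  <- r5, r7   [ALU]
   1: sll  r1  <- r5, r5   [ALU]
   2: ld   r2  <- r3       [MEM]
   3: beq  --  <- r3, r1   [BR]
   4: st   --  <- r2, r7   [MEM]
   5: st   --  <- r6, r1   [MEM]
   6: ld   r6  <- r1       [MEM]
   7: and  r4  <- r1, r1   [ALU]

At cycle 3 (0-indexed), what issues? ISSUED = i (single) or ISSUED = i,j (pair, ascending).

ISSUED = 4

0. sll.ALU @i0  | RAW r5
1. sll.ALU+ld.MEM @i1/i2  | dual
2. beq.BR @i3  | no-port BR/MEM
3. st.MEM @i4  | no-port MEM/MEM
4. st.MEM @i5  | no-port MEM/MEM
5. ld.MEM+and.ALU @i6/i7  | dual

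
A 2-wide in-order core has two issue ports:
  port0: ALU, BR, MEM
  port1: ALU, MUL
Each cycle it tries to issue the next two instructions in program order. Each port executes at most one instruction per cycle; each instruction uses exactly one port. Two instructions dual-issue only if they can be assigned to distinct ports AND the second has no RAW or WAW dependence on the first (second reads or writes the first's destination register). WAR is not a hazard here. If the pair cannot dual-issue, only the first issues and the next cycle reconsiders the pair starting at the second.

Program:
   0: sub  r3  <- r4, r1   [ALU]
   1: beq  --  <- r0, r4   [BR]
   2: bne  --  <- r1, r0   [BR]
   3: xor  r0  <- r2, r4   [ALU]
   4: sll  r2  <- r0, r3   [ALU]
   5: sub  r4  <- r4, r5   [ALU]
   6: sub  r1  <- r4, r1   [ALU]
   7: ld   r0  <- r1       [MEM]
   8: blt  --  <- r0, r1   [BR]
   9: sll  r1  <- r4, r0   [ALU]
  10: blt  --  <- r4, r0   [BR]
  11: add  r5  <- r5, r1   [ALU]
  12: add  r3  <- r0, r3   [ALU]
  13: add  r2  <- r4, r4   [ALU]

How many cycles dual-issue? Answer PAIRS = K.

0. sub/beq @i0,i1  | dual
1. bne/xor @i2,i3  | dual
2. sll/sub @i4,i5  | dual
3. sub @i6  | RAW r1
4. ld @i7  | no-port MEM/BR
5. blt/sll @i8,i9  | dual
6. blt/add @i10,i11  | dual
7. add/add @i12,i13  | dual

PAIRS = 6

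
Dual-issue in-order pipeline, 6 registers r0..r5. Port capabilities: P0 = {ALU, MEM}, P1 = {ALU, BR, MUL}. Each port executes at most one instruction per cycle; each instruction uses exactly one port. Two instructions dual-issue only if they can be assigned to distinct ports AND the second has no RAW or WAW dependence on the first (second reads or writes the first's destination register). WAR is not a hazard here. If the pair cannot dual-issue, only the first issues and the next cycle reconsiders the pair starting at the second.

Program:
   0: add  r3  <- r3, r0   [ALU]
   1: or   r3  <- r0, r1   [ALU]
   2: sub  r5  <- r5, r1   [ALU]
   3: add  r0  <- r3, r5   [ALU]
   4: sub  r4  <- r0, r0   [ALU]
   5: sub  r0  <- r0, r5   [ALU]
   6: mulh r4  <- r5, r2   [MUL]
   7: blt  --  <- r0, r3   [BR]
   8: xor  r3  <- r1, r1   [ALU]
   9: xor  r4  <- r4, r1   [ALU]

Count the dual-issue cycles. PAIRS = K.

c0: i0 add.ALU  WAW r3
c1: i1&i2 or.ALU+sub.ALU  2-wide
c2: i3 add.ALU  RAW r0
c3: i4&i5 sub.ALU+sub.ALU  2-wide
c4: i6 mulh.MUL  no-port MUL/BR
c5: i7&i8 blt.BR+xor.ALU  2-wide
c6: i9 xor.ALU  tail

PAIRS = 3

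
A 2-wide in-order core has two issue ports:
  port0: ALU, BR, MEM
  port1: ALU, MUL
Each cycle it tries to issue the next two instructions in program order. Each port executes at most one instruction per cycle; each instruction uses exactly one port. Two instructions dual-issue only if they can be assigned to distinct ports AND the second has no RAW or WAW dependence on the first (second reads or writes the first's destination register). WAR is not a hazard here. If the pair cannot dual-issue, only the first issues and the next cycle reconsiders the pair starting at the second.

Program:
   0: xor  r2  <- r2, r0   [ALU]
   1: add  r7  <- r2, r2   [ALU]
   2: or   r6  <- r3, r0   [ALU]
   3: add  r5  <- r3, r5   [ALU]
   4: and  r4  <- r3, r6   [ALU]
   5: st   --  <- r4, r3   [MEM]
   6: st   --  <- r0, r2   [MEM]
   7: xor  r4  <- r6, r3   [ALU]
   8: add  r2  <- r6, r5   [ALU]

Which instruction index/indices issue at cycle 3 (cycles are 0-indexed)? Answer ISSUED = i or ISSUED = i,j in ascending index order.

#0 head=0: xor i0 RAW r2
#1 head=1: add+or i1,i2 dual
#2 head=3: add+and i3,i4 dual
#3 head=5: st i5 no-port MEM/MEM
#4 head=6: st+xor i6,i7 dual
#5 head=8: add i8 tail

ISSUED = 5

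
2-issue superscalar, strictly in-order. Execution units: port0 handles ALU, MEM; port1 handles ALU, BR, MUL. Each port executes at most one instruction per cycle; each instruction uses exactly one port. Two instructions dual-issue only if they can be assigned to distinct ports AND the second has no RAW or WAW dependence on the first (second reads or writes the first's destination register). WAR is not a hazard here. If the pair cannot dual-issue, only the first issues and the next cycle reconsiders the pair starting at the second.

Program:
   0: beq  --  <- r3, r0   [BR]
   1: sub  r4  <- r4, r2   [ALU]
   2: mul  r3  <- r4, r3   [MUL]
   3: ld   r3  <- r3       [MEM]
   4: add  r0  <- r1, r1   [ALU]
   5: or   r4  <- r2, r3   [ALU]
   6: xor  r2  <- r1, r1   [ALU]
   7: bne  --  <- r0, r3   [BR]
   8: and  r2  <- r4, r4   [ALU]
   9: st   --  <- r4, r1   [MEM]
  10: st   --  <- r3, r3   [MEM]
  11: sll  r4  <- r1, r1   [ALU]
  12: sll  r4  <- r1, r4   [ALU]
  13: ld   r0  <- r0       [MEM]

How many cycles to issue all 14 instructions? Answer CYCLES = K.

0. beq.BR/sub.ALU @i0/i1  | 2-wide
1. mul.MUL @i2  | RAW+WAW r3
2. ld.MEM/add.ALU @i3/i4  | 2-wide
3. or.ALU/xor.ALU @i5/i6  | 2-wide
4. bne.BR/and.ALU @i7/i8  | 2-wide
5. st.MEM @i9  | no-port MEM/MEM
6. st.MEM/sll.ALU @i10/i11  | 2-wide
7. sll.ALU/ld.MEM @i12/i13  | 2-wide

CYCLES = 8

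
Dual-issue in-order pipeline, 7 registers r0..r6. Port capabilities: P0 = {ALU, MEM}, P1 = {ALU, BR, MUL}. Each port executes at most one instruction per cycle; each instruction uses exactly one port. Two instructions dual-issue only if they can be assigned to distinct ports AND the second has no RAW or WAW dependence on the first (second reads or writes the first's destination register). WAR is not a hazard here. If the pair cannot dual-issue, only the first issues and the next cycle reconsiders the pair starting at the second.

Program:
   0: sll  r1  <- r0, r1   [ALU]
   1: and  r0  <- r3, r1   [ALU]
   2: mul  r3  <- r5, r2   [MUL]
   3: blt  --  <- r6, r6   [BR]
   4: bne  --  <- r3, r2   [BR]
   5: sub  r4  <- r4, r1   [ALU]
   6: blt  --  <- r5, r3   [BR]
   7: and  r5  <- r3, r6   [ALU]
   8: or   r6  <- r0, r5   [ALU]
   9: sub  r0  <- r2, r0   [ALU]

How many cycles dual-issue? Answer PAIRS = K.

0. sll @i0  | RAW r1
1. and/mul @i1/i2  | pair
2. blt @i3  | no-port BR/BR
3. bne/sub @i4/i5  | pair
4. blt/and @i6/i7  | pair
5. or/sub @i8/i9  | pair

PAIRS = 4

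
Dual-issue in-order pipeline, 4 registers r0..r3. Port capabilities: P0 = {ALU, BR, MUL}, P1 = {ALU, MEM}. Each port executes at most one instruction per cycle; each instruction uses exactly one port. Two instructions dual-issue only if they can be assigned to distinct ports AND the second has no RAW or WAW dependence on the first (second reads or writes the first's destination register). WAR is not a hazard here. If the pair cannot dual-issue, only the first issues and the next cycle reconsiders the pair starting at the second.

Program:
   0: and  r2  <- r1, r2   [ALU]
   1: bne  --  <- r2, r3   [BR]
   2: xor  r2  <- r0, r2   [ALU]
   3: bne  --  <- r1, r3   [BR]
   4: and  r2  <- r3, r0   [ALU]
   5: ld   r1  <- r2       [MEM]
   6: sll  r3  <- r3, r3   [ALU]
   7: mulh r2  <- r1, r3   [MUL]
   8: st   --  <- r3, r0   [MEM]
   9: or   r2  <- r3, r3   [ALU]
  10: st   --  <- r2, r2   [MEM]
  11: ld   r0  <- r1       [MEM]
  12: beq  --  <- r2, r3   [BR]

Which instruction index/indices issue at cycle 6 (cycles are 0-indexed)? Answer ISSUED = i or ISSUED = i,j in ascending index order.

[0] i0  and  -- RAW r2
[1] i1&i2  bne+xor  -- dual
[2] i3&i4  bne+and  -- dual
[3] i5&i6  ld+sll  -- dual
[4] i7&i8  mulh+st  -- dual
[5] i9  or  -- RAW r2
[6] i10  st  -- no-port MEM/MEM
[7] i11&i12  ld+beq  -- dual

ISSUED = 10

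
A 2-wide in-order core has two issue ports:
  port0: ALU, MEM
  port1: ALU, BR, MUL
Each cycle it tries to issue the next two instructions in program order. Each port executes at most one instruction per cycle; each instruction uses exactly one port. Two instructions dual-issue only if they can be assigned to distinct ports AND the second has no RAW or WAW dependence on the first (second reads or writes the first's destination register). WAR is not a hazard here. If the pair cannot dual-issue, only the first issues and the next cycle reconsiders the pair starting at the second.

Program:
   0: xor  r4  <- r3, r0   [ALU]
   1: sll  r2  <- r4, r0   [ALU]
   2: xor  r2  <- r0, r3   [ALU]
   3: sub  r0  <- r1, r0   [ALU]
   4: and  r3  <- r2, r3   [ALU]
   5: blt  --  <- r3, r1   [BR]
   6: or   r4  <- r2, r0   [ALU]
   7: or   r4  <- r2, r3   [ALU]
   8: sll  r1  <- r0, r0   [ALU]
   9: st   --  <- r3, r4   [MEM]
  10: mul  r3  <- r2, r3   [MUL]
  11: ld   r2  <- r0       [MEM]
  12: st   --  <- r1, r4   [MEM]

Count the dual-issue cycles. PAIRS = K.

PAIRS = 4

  cy0 -> i0 (xor) RAW r4
  cy1 -> i1 (sll) WAW r2
  cy2 -> i2&i3 (xor;sub) pair
  cy3 -> i4 (and) RAW r3
  cy4 -> i5&i6 (blt;or) pair
  cy5 -> i7&i8 (or;sll) pair
  cy6 -> i9&i10 (st;mul) pair
  cy7 -> i11 (ld) no-port MEM/MEM
  cy8 -> i12 (st) tail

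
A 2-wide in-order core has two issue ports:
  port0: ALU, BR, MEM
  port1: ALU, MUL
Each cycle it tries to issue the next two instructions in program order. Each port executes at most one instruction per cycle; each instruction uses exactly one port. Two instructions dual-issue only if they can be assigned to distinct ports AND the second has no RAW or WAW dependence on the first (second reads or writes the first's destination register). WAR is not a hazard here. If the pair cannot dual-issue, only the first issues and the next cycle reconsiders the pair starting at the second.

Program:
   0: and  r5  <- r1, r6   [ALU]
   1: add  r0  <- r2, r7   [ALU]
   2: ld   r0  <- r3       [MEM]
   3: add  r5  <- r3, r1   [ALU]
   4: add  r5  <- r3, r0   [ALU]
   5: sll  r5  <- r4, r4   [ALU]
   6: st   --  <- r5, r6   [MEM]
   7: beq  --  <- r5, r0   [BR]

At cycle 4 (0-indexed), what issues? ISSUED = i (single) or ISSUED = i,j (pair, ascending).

#0 head=0: and;add i0,i1 2-wide
#1 head=2: ld;add i2,i3 2-wide
#2 head=4: add i4 WAW r5
#3 head=5: sll i5 RAW r5
#4 head=6: st i6 no-port MEM/BR
#5 head=7: beq i7 tail

ISSUED = 6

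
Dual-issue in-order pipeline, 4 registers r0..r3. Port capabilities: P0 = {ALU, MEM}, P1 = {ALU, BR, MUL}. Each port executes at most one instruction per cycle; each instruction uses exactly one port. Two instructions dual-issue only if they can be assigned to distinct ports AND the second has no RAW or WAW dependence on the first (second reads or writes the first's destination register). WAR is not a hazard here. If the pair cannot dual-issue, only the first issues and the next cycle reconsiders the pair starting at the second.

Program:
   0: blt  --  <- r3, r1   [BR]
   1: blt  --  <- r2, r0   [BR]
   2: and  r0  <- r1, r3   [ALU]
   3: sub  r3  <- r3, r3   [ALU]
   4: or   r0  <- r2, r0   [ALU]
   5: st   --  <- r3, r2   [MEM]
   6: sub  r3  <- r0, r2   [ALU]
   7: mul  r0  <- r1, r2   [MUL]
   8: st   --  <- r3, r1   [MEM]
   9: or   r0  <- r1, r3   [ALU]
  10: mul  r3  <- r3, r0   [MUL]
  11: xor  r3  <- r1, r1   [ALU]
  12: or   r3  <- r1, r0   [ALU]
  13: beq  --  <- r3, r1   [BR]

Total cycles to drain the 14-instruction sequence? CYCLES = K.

CYCLES = 10

#0 head=0: blt i0 no-port BR/BR
#1 head=1: blt and i1&i2 pair
#2 head=3: sub or i3&i4 pair
#3 head=5: st sub i5&i6 pair
#4 head=7: mul st i7&i8 pair
#5 head=9: or i9 RAW r0
#6 head=10: mul i10 WAW r3
#7 head=11: xor i11 WAW r3
#8 head=12: or i12 RAW r3
#9 head=13: beq i13 tail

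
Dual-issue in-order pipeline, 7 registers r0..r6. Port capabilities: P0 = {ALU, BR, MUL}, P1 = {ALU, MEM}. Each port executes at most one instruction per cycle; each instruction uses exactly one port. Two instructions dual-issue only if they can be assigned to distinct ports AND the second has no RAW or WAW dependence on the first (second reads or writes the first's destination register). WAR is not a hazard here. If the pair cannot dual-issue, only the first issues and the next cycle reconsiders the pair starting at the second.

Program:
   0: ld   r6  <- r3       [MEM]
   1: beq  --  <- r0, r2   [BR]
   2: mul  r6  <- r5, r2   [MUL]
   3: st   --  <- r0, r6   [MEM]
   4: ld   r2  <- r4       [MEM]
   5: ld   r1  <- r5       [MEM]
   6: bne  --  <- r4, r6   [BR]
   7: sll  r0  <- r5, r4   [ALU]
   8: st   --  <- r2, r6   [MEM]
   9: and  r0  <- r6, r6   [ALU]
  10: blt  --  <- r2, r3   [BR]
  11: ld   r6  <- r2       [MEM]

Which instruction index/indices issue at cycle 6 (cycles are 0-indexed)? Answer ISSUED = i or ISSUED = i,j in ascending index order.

ISSUED = 9,10

t=0 i0&i1:ld beq ; dual
t=1 i2:mul ; RAW r6
t=2 i3:st ; no-port MEM/MEM
t=3 i4:ld ; no-port MEM/MEM
t=4 i5&i6:ld bne ; dual
t=5 i7&i8:sll st ; dual
t=6 i9&i10:and blt ; dual
t=7 i11:ld ; tail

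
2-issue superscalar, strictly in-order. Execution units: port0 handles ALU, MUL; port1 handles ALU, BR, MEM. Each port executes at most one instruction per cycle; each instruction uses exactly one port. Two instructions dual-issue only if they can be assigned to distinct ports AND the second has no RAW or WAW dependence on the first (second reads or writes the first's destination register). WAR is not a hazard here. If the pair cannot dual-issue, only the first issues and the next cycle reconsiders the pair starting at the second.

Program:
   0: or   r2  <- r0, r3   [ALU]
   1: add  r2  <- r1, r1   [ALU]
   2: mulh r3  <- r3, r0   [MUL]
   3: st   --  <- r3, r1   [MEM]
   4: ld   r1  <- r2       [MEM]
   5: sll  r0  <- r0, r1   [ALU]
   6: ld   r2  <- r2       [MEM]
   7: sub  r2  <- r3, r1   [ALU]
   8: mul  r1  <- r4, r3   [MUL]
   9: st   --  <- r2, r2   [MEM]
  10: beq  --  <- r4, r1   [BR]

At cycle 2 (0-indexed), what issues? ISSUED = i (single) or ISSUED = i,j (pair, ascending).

ISSUED = 3

[0] i0  or.ALU  -- WAW r2
[1] i1,i2  add.ALU+mulh.MUL  -- dual
[2] i3  st.MEM  -- no-port MEM/MEM
[3] i4  ld.MEM  -- RAW r1
[4] i5,i6  sll.ALU+ld.MEM  -- dual
[5] i7,i8  sub.ALU+mul.MUL  -- dual
[6] i9  st.MEM  -- no-port MEM/BR
[7] i10  beq.BR  -- tail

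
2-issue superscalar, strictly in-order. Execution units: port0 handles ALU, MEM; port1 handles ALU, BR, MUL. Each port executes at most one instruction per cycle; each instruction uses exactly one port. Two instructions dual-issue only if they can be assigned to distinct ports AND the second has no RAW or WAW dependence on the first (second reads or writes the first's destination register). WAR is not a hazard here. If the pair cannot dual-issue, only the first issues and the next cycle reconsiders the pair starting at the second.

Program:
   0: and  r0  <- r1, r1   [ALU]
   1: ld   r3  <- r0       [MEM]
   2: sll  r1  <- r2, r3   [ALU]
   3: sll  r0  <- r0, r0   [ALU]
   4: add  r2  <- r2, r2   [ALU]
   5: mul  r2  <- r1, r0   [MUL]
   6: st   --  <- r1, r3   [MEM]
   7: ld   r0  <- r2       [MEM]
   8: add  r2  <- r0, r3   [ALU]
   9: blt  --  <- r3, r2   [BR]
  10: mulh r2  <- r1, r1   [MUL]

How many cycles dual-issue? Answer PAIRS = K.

PAIRS = 2

[0] i0  and  -- RAW r0
[1] i1  ld  -- RAW r3
[2] i2/i3  sll sll  -- pair
[3] i4  add  -- WAW r2
[4] i5/i6  mul st  -- pair
[5] i7  ld  -- RAW r0
[6] i8  add  -- RAW r2
[7] i9  blt  -- no-port BR/MUL
[8] i10  mulh  -- tail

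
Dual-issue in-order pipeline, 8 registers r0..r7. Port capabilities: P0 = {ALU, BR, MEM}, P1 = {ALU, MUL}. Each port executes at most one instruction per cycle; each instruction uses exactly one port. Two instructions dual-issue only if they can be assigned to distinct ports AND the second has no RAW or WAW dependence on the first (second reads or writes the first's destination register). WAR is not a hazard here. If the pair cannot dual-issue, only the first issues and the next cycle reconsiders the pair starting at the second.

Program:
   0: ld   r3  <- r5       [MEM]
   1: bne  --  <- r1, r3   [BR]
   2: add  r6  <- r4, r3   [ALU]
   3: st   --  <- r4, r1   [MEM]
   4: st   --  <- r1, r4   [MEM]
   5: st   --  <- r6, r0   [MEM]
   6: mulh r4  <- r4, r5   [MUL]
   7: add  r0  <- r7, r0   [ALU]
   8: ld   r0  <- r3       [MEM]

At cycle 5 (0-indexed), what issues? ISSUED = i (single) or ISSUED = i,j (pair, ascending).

ISSUED = 7

c0: i0 ld.MEM  no-port MEM/BR
c1: i1,i2 bne.BR;add.ALU  2-wide
c2: i3 st.MEM  no-port MEM/MEM
c3: i4 st.MEM  no-port MEM/MEM
c4: i5,i6 st.MEM;mulh.MUL  2-wide
c5: i7 add.ALU  WAW r0
c6: i8 ld.MEM  tail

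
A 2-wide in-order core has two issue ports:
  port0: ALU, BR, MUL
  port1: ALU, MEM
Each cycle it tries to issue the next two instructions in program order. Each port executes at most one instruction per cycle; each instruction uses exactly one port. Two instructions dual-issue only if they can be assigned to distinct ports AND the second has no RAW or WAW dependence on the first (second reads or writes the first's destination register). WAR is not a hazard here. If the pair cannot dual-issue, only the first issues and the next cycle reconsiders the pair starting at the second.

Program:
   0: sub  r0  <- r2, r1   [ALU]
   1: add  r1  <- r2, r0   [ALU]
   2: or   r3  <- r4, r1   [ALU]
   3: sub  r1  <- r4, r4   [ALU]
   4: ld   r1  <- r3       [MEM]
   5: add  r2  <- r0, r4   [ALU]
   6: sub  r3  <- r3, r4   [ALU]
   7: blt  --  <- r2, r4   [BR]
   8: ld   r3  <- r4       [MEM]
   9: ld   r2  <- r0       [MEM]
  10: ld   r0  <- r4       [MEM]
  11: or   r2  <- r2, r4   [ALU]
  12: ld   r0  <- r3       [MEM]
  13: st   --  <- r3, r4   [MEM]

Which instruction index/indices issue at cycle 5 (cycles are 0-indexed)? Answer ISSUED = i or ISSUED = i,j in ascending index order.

c0: i0 sub.ALU  RAW r0
c1: i1 add.ALU  RAW r1
c2: i2,i3 or.ALU+sub.ALU  dual
c3: i4,i5 ld.MEM+add.ALU  dual
c4: i6,i7 sub.ALU+blt.BR  dual
c5: i8 ld.MEM  no-port MEM/MEM
c6: i9 ld.MEM  no-port MEM/MEM
c7: i10,i11 ld.MEM+or.ALU  dual
c8: i12 ld.MEM  no-port MEM/MEM
c9: i13 st.MEM  tail

ISSUED = 8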